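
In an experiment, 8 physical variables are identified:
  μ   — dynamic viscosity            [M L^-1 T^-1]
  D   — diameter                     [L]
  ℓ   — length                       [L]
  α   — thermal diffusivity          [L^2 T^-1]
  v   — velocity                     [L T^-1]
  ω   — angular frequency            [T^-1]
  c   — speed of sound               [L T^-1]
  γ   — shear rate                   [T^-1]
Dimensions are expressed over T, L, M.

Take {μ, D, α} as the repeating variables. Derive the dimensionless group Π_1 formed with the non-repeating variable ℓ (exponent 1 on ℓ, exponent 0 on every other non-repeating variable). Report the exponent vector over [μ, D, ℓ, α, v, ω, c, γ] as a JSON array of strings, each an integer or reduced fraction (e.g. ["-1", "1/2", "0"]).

["0", "-1", "1", "0", "0", "0", "0", "0"]

Dimensional matrix (T×L×M by μ×D×ℓ×α×v×ω×c×γ):
  T: [-1  0  0 -1 -1 -1 -1 -1]
  L: [-1  1  1  2  1  0  1  0]
  M: [ 1  0  0  0  0  0  0  0]
Row reduction gives pivot columns μ,D,α; rank = 3
Repeat: μ,D,α; free: ℓ,v,ω,c,γ
RREF:
  r0: [   1    0    0    0    0    0    0    0]
  r1: [   0    1    1    0   -1   -2   -1   -2]
  r2: [   0    0    0    1    1    1    1    1]
Fix exponent of ℓ at 1, v at 0, ω at 0, c at 0, γ at 0; solve each RREF row for its pivot's exponent:
  r0: exp(μ) + (0)·1 = 0 ⇒ exp(μ) = 0
  r1: exp(D) + (1)·1 = 0 ⇒ exp(D) = -1
  r2: exp(α) + (0)·1 = 0 ⇒ exp(α) = 0
Π_1 = D^-1 · ℓ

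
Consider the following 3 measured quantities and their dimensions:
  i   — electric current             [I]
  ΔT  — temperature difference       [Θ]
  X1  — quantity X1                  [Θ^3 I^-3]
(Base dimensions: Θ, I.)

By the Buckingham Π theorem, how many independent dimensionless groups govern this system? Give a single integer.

1

Write exponents as rows Θ,I / cols i,ΔT,X1:
  Θ: [ 0  1  3]
  I: [ 1  0 -3]
Echelon form has 2 nonzero rows (pivots: i,ΔT)
n=3, r=2 ⇒ 1 dimensionless group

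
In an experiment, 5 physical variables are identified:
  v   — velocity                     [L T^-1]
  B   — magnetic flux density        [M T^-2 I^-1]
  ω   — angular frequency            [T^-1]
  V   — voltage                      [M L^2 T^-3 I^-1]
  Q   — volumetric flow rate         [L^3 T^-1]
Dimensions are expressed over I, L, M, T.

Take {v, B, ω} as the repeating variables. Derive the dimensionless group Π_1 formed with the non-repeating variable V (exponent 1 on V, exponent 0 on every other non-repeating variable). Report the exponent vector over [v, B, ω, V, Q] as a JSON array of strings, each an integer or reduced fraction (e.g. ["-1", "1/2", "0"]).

Exponent matrix [I,L,M,T] × [v,B,ω,V,Q]:
  I: [ 0 -1  0 -1  0]
  L: [ 1  0  0  2  3]
  M: [ 0  1  0  1  0]
  T: [-1 -2 -1 -3 -1]
Echelon form has 3 nonzero rows (pivots: v,B,ω)
Pivot set = {v,B,ω}, free = {V,Q}
RREF:
  r0: [   1    0    0    2    3]
  r1: [   0    1    0    1    0]
  r2: [   0    0    1   -1   -2]
  r3: [   0    0    0    0    0]
Fix exponent of V at 1, Q at 0; solve each RREF row for its pivot's exponent:
  r0: exp(v) + (2)·1 = 0 ⇒ exp(v) = -2
  r1: exp(B) + (1)·1 = 0 ⇒ exp(B) = -1
  r2: exp(ω) + (-1)·1 = 0 ⇒ exp(ω) = 1
Π_1 = v^-2 · B^-1 · ω · V

["-2", "-1", "1", "1", "0"]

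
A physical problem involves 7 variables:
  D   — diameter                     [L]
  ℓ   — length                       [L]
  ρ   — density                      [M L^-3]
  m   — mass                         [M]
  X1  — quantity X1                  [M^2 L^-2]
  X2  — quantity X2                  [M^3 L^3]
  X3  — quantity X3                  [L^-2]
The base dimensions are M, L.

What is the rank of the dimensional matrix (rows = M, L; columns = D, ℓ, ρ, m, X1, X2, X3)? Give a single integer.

Dimensional matrix (M×L by D×ℓ×ρ×m×X1×X2×X3):
  M: [ 0  0  1  1  2  3  0]
  L: [ 1  1 -3  0 -2  3 -2]
RREF → pivots at {D,ρ} ⇒ r = 2

2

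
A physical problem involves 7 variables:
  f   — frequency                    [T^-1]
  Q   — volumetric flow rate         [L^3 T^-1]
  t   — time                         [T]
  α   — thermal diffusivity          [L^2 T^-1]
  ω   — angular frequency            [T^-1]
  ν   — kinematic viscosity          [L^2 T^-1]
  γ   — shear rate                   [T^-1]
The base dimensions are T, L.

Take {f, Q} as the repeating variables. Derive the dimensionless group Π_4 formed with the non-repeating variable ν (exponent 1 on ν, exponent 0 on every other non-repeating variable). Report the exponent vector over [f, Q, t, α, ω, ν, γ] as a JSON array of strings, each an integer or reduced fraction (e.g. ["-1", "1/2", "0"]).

Dimensional matrix (T×L by f×Q×t×α×ω×ν×γ):
  T: [-1 -1  1 -1 -1 -1 -1]
  L: [ 0  3  0  2  0  2  0]
RREF → pivots at {f,Q} ⇒ r = 2
Repeat: f,Q; free: t,α,ω,ν,γ
RREF:
  r0: [   1    0   -1  1/3    1  1/3    1]
  r1: [   0    1    0  2/3    0  2/3    0]
Fix exponent of ν at 1, t at 0, α at 0, ω at 0, γ at 0; solve each RREF row for its pivot's exponent:
  r0: exp(f) + (1/3)·1 = 0 ⇒ exp(f) = -1/3
  r1: exp(Q) + (2/3)·1 = 0 ⇒ exp(Q) = -2/3
Π_4 = f^(-1/3) · Q^(-2/3) · ν

["-1/3", "-2/3", "0", "0", "0", "1", "0"]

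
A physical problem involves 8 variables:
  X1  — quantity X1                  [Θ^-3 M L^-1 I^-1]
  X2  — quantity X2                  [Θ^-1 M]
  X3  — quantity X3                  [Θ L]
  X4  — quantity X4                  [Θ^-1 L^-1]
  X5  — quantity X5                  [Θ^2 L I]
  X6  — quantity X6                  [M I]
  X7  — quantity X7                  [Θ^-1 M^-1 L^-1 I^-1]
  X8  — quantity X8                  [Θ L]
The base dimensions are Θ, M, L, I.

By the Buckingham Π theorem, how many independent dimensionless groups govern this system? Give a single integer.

Write exponents as rows Θ,M,L,I / cols X1,X2,X3,X4,X5,X6,X7,X8:
  Θ: [-3 -1  1 -1  2  0 -1  1]
  M: [ 1  1  0  0  0  1 -1  0]
  L: [-1  0  1 -1  1  0 -1  1]
  I: [-1  0  0  0  1  1 -1  0]
Row reduction gives pivot columns X1,X2,X3; rank = 3
8 vars − rank 3 = 5 Π groups

5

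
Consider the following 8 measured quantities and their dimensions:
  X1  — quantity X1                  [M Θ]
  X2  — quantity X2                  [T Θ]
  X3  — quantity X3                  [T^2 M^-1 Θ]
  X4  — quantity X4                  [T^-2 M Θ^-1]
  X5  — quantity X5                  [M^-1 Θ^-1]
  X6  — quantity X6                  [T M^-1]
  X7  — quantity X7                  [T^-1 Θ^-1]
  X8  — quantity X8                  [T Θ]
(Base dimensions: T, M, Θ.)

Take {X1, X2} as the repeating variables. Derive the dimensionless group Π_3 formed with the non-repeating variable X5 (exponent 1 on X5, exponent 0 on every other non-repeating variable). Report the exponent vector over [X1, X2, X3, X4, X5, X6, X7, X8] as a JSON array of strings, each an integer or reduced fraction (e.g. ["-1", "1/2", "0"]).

["1", "0", "0", "0", "1", "0", "0", "0"]

Exponent matrix [T,M,Θ] × [X1,X2,X3,X4,X5,X6,X7,X8]:
  T: [ 0  1  2 -2  0  1 -1  1]
  M: [ 1  0 -1  1 -1 -1  0  0]
  Θ: [ 1  1  1 -1 -1  0 -1  1]
Row reduction gives pivot columns X1,X2; rank = 2
Pivot set = {X1,X2}, free = {X3,X4,X5,X6,X7,X8}
RREF:
  r0: [   1    0   -1    1   -1   -1    0    0]
  r1: [   0    1    2   -2    0    1   -1    1]
  r2: [   0    0    0    0    0    0    0    0]
Fix exponent of X5 at 1, X3 at 0, X4 at 0, X6 at 0, X7 at 0, X8 at 0; solve each RREF row for its pivot's exponent:
  r0: exp(X1) + (-1)·1 = 0 ⇒ exp(X1) = 1
  r1: exp(X2) + (0)·1 = 0 ⇒ exp(X2) = 0
Π_3 = X1 · X5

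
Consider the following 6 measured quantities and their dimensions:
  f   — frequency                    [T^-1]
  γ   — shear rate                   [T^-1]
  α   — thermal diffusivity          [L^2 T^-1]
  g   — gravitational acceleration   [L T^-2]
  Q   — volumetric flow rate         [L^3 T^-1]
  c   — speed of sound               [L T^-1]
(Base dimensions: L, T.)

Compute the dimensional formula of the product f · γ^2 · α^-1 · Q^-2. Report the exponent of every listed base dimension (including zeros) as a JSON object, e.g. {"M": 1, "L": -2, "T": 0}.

Write exponents as rows L,T / cols f,γ,α,g,Q,c:
  L: [ 0  0  2  1  3  1]
  T: [-1 -1 -1 -2 -1 -1]
  [L]: (1)·0+(2)·0+(-1)·2+(-2)·3 = -8
  [T]: (1)·-1+(2)·-1+(-1)·-1+(-2)·-1 = 0
⇒ L^-8

{"L": -8, "T": 0}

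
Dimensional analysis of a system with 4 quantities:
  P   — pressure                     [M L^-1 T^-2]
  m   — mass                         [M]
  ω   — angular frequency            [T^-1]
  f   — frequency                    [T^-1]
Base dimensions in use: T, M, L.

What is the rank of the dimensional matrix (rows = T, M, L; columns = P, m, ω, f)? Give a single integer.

Exponent matrix [T,M,L] × [P,m,ω,f]:
  T: [-2  0 -1 -1]
  M: [ 1  1  0  0]
  L: [-1  0  0  0]
Echelon form has 3 nonzero rows (pivots: P,m,ω)

3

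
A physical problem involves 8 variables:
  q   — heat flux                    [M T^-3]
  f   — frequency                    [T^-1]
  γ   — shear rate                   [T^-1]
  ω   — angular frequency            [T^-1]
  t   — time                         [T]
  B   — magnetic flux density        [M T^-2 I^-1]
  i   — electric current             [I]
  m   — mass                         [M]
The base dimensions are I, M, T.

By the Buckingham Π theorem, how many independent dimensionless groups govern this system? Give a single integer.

5

Exponent matrix [I,M,T] × [q,f,γ,ω,t,B,i,m]:
  I: [ 0  0  0  0  0 -1  1  0]
  M: [ 1  0  0  0  0  1  0  1]
  T: [-3 -1 -1 -1  1 -2  0  0]
Row reduction gives pivot columns q,f,B; rank = 3
n=8, r=3 ⇒ 5 dimensionless groups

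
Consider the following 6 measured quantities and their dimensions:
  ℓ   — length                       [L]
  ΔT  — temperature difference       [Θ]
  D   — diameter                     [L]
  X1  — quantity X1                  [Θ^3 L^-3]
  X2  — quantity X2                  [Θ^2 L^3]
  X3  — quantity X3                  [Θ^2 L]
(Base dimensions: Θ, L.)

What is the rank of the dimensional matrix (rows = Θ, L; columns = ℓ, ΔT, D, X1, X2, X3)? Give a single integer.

Exponent matrix [Θ,L] × [ℓ,ΔT,D,X1,X2,X3]:
  Θ: [ 0  1  0  3  2  2]
  L: [ 1  0  1 -3  3  1]
Row reduction gives pivot columns ℓ,ΔT; rank = 2

2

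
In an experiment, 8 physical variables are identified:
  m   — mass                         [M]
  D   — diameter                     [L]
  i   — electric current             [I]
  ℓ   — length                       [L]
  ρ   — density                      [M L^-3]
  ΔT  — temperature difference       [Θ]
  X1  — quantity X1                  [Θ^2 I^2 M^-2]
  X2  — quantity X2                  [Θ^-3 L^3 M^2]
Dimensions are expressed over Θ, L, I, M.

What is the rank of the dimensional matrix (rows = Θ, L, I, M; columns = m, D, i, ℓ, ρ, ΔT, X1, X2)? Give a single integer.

4

Write exponents as rows Θ,L,I,M / cols m,D,i,ℓ,ρ,ΔT,X1,X2:
  Θ: [ 0  0  0  0  0  1  2 -3]
  L: [ 0  1  0  1 -3  0  0  3]
  I: [ 0  0  1  0  0  0  2  0]
  M: [ 1  0  0  0  1  0 -2  2]
Row reduction gives pivot columns m,D,i,ΔT; rank = 4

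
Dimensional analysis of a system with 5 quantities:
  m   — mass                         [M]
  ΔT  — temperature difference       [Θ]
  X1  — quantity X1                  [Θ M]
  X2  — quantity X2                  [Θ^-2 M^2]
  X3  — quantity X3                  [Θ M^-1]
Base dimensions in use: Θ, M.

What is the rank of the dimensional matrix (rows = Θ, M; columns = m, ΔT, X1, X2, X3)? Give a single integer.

2

Write exponents as rows Θ,M / cols m,ΔT,X1,X2,X3:
  Θ: [ 0  1  1 -2  1]
  M: [ 1  0  1  2 -1]
RREF → pivots at {m,ΔT} ⇒ r = 2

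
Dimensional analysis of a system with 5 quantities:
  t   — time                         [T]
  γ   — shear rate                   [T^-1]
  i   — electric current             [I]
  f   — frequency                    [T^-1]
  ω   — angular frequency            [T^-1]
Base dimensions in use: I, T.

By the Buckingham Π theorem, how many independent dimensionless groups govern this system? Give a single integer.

Dimensional matrix (I×T by t×γ×i×f×ω):
  I: [ 0  0  1  0  0]
  T: [ 1 -1  0 -1 -1]
RREF → pivots at {t,i} ⇒ r = 2
n=5, r=2 ⇒ 3 dimensionless groups

3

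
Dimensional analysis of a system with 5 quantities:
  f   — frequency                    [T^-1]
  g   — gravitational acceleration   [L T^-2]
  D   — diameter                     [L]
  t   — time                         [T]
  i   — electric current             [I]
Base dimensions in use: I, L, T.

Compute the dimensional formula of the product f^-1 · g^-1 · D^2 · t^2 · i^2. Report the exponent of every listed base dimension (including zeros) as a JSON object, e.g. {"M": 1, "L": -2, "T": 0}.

{"I": 2, "L": 1, "T": 5}

Dimensional matrix (I×L×T by f×g×D×t×i):
  I: [ 0  0  0  0  1]
  L: [ 0  1  1  0  0]
  T: [-1 -2  0  1  0]
  [I]: (-1)·0+(-1)·0+(2)·0+(2)·0+(2)·1 = 2
  [L]: (-1)·0+(-1)·1+(2)·1+(2)·0+(2)·0 = 1
  [T]: (-1)·-1+(-1)·-2+(2)·0+(2)·1+(2)·0 = 5
⇒ I^2 L T^5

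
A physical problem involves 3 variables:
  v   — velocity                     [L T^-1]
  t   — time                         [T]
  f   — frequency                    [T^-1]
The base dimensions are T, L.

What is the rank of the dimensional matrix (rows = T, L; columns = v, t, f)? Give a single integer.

2

Write exponents as rows T,L / cols v,t,f:
  T: [-1  1 -1]
  L: [ 1  0  0]
Row reduction gives pivot columns v,t; rank = 2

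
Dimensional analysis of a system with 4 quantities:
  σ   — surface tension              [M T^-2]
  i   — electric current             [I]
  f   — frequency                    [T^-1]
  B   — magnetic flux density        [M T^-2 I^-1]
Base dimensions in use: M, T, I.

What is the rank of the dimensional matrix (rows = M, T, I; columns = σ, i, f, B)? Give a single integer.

3

Dimensional matrix (M×T×I by σ×i×f×B):
  M: [ 1  0  0  1]
  T: [-2  0 -1 -2]
  I: [ 0  1  0 -1]
RREF → pivots at {σ,i,f} ⇒ r = 3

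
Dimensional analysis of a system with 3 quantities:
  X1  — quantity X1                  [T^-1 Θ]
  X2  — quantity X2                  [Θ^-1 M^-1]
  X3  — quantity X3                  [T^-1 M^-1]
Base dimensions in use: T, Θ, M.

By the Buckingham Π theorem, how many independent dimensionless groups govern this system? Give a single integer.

Write exponents as rows T,Θ,M / cols X1,X2,X3:
  T: [-1  0 -1]
  Θ: [ 1 -1  0]
  M: [ 0 -1 -1]
RREF → pivots at {X1,X2} ⇒ r = 2
n=3, r=2 ⇒ 1 dimensionless group

1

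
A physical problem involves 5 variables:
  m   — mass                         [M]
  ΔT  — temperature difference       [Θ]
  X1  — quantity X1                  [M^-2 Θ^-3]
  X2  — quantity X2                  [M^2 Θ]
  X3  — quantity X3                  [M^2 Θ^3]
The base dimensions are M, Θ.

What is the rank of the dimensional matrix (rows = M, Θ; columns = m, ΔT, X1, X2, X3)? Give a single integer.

2

Dimensional matrix (M×Θ by m×ΔT×X1×X2×X3):
  M: [ 1  0 -2  2  2]
  Θ: [ 0  1 -3  1  3]
Echelon form has 2 nonzero rows (pivots: m,ΔT)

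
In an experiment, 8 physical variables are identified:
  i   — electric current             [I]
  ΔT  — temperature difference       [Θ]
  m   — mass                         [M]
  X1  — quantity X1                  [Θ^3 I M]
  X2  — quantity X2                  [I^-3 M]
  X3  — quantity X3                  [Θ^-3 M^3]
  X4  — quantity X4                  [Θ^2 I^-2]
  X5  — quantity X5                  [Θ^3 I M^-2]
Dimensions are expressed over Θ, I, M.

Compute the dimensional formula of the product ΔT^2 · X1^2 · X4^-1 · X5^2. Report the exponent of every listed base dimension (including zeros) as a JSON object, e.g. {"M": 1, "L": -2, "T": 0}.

Dimensional matrix (Θ×I×M by i×ΔT×m×X1×X2×X3×X4×X5):
  Θ: [ 0  1  0  3  0 -3  2  3]
  I: [ 1  0  0  1 -3  0 -2  1]
  M: [ 0  0  1  1  1  3  0 -2]
  [Θ]: (2)·1+(2)·3+(-1)·2+(2)·3 = 12
  [I]: (2)·0+(2)·1+(-1)·-2+(2)·1 = 6
  [M]: (2)·0+(2)·1+(-1)·0+(2)·-2 = -2
⇒ Θ^12 I^6 M^-2

{"Θ": 12, "I": 6, "M": -2}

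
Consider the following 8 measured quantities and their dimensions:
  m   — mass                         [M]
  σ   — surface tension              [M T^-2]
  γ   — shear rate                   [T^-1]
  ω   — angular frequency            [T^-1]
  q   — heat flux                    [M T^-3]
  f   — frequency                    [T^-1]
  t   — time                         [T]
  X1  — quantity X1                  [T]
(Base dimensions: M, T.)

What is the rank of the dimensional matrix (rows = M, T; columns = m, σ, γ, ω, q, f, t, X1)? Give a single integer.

2

Write exponents as rows M,T / cols m,σ,γ,ω,q,f,t,X1:
  M: [ 1  1  0  0  1  0  0  0]
  T: [ 0 -2 -1 -1 -3 -1  1  1]
RREF → pivots at {m,σ} ⇒ r = 2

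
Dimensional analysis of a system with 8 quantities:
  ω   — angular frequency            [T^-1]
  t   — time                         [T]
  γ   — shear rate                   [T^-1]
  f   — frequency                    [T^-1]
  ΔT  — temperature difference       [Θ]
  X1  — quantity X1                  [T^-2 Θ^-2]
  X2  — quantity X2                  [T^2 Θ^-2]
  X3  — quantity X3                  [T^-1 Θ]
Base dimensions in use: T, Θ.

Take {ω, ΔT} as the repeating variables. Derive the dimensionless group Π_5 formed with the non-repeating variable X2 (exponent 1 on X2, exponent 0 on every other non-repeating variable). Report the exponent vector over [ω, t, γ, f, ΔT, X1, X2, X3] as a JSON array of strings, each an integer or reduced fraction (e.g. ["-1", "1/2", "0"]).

["2", "0", "0", "0", "2", "0", "1", "0"]

Write exponents as rows T,Θ / cols ω,t,γ,f,ΔT,X1,X2,X3:
  T: [-1  1 -1 -1  0 -2  2 -1]
  Θ: [ 0  0  0  0  1 -2 -2  1]
Row reduction gives pivot columns ω,ΔT; rank = 2
Repeat: ω,ΔT; free: t,γ,f,X1,X2,X3
RREF:
  r0: [   1   -1    1    1    0    2   -2    1]
  r1: [   0    0    0    0    1   -2   -2    1]
Fix exponent of X2 at 1, t at 0, γ at 0, f at 0, X1 at 0, X3 at 0; solve each RREF row for its pivot's exponent:
  r0: exp(ω) + (-2)·1 = 0 ⇒ exp(ω) = 2
  r1: exp(ΔT) + (-2)·1 = 0 ⇒ exp(ΔT) = 2
Π_5 = ω^2 · ΔT^2 · X2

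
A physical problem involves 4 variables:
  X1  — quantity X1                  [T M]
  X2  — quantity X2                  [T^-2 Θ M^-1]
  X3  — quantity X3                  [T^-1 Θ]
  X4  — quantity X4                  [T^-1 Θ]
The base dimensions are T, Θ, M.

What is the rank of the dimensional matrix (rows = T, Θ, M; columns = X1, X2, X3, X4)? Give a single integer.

2

Exponent matrix [T,Θ,M] × [X1,X2,X3,X4]:
  T: [ 1 -2 -1 -1]
  Θ: [ 0  1  1  1]
  M: [ 1 -1  0  0]
Row reduction gives pivot columns X1,X2; rank = 2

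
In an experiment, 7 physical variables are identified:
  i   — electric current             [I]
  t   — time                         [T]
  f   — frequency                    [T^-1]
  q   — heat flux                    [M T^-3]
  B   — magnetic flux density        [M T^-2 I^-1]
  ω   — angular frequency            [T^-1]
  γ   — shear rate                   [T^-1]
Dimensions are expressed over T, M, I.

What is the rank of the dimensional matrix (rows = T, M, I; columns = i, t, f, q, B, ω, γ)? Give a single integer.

Exponent matrix [T,M,I] × [i,t,f,q,B,ω,γ]:
  T: [ 0  1 -1 -3 -2 -1 -1]
  M: [ 0  0  0  1  1  0  0]
  I: [ 1  0  0  0 -1  0  0]
RREF → pivots at {i,t,q} ⇒ r = 3

3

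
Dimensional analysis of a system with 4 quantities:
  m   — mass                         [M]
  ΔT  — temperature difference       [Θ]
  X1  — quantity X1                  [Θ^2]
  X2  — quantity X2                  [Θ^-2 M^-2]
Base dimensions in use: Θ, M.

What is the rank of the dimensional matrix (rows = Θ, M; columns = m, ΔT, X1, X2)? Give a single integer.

2

Exponent matrix [Θ,M] × [m,ΔT,X1,X2]:
  Θ: [ 0  1  2 -2]
  M: [ 1  0  0 -2]
Echelon form has 2 nonzero rows (pivots: m,ΔT)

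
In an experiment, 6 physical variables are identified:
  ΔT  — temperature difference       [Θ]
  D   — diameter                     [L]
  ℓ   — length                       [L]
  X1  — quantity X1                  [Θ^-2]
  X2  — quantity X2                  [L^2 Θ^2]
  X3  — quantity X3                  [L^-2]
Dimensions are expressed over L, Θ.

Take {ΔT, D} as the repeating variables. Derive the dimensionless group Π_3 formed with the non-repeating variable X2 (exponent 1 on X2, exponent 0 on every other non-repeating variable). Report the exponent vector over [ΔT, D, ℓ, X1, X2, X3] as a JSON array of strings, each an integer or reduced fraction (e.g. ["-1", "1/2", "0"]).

Dimensional matrix (L×Θ by ΔT×D×ℓ×X1×X2×X3):
  L: [ 0  1  1  0  2 -2]
  Θ: [ 1  0  0 -2  2  0]
Row reduction gives pivot columns ΔT,D; rank = 2
Repeat: ΔT,D; free: ℓ,X1,X2,X3
RREF:
  r0: [   1    0    0   -2    2    0]
  r1: [   0    1    1    0    2   -2]
Fix exponent of X2 at 1, ℓ at 0, X1 at 0, X3 at 0; solve each RREF row for its pivot's exponent:
  r0: exp(ΔT) + (2)·1 = 0 ⇒ exp(ΔT) = -2
  r1: exp(D) + (2)·1 = 0 ⇒ exp(D) = -2
Π_3 = ΔT^-2 · D^-2 · X2

["-2", "-2", "0", "0", "1", "0"]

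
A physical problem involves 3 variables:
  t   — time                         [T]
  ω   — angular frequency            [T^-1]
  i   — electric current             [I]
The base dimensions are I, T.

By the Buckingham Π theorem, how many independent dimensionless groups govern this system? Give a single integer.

Dimensional matrix (I×T by t×ω×i):
  I: [ 0  0  1]
  T: [ 1 -1  0]
RREF → pivots at {t,i} ⇒ r = 2
Π count = n − r = 3 − 2 = 1

1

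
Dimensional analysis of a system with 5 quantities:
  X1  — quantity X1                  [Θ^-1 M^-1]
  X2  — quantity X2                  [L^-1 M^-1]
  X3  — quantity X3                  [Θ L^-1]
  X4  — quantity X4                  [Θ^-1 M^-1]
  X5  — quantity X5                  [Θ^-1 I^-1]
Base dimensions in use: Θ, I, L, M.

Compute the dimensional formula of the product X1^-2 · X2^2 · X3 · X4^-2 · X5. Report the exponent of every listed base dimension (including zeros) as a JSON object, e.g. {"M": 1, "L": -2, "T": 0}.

Write exponents as rows Θ,I,L,M / cols X1,X2,X3,X4,X5:
  Θ: [-1  0  1 -1 -1]
  I: [ 0  0  0  0 -1]
  L: [ 0 -1 -1  0  0]
  M: [-1 -1  0 -1  0]
  [Θ]: (-2)·-1+(2)·0+(1)·1+(-2)·-1+(1)·-1 = 4
  [I]: (-2)·0+(2)·0+(1)·0+(-2)·0+(1)·-1 = -1
  [L]: (-2)·0+(2)·-1+(1)·-1+(-2)·0+(1)·0 = -3
  [M]: (-2)·-1+(2)·-1+(1)·0+(-2)·-1+(1)·0 = 2
⇒ Θ^4 I^-1 L^-3 M^2

{"Θ": 4, "I": -1, "L": -3, "M": 2}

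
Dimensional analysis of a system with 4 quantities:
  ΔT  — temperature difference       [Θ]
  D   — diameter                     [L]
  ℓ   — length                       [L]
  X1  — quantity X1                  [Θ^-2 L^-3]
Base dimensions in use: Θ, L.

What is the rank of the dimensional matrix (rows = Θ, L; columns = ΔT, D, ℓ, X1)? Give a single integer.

2

Exponent matrix [Θ,L] × [ΔT,D,ℓ,X1]:
  Θ: [ 1  0  0 -2]
  L: [ 0  1  1 -3]
RREF → pivots at {ΔT,D} ⇒ r = 2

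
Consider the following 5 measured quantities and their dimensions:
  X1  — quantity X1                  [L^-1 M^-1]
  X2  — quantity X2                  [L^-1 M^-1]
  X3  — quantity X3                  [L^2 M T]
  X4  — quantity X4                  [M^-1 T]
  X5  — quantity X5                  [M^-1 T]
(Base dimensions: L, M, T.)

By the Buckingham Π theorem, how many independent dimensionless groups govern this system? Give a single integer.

3

Write exponents as rows L,M,T / cols X1,X2,X3,X4,X5:
  L: [-1 -1  2  0  0]
  M: [-1 -1  1 -1 -1]
  T: [ 0  0  1  1  1]
RREF → pivots at {X1,X3} ⇒ r = 2
Π count = n − r = 5 − 2 = 3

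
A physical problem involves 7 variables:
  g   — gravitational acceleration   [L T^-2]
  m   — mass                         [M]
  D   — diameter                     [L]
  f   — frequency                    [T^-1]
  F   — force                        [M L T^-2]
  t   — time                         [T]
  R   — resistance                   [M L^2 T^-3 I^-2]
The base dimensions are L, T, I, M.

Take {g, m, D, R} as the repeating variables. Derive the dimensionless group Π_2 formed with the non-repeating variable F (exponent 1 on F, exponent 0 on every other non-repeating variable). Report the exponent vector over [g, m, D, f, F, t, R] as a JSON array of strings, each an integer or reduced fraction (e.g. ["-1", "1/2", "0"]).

Write exponents as rows L,T,I,M / cols g,m,D,f,F,t,R:
  L: [ 1  0  1  0  1  0  2]
  T: [-2  0  0 -1 -2  1 -3]
  I: [ 0  0  0  0  0  0 -2]
  M: [ 0  1  0  0  1  0  1]
RREF → pivots at {g,m,D,R} ⇒ r = 4
Repeat: g,m,D,R; free: f,F,t
RREF:
  r0: [   1    0    0  1/2    1 -1/2    0]
  r1: [   0    1    0    0    1    0    0]
  r2: [   0    0    1 -1/2    0  1/2    0]
  r3: [   0    0    0    0    0    0    1]
Fix exponent of F at 1, f at 0, t at 0; solve each RREF row for its pivot's exponent:
  r0: exp(g) + (1)·1 = 0 ⇒ exp(g) = -1
  r1: exp(m) + (1)·1 = 0 ⇒ exp(m) = -1
  r2: exp(D) + (0)·1 = 0 ⇒ exp(D) = 0
  r3: exp(R) + (0)·1 = 0 ⇒ exp(R) = 0
Π_2 = g^-1 · m^-1 · F

["-1", "-1", "0", "0", "1", "0", "0"]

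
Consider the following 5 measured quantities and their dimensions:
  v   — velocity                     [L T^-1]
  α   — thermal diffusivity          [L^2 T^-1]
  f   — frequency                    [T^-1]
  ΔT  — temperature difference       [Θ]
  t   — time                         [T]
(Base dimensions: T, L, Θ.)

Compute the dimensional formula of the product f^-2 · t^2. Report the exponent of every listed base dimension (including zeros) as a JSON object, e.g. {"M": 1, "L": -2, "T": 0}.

{"T": 4, "L": 0, "Θ": 0}

Write exponents as rows T,L,Θ / cols v,α,f,ΔT,t:
  T: [-1 -1 -1  0  1]
  L: [ 1  2  0  0  0]
  Θ: [ 0  0  0  1  0]
  [T]: (-2)·-1+(2)·1 = 4
  [L]: (-2)·0+(2)·0 = 0
  [Θ]: (-2)·0+(2)·0 = 0
⇒ T^4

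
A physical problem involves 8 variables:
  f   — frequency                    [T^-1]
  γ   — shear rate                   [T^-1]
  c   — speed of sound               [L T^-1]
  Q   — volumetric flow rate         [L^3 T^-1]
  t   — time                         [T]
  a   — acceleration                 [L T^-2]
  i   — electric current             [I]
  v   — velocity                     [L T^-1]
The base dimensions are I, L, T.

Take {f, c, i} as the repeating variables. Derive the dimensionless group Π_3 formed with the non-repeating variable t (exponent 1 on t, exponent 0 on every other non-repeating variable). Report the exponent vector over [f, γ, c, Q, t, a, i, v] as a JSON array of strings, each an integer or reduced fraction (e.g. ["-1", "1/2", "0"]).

["1", "0", "0", "0", "1", "0", "0", "0"]

Write exponents as rows I,L,T / cols f,γ,c,Q,t,a,i,v:
  I: [ 0  0  0  0  0  0  1  0]
  L: [ 0  0  1  3  0  1  0  1]
  T: [-1 -1 -1 -1  1 -2  0 -1]
Echelon form has 3 nonzero rows (pivots: f,c,i)
Pivot set = {f,c,i}, free = {γ,Q,t,a,v}
RREF:
  r0: [   1    1    0   -2   -1    1    0    0]
  r1: [   0    0    1    3    0    1    0    1]
  r2: [   0    0    0    0    0    0    1    0]
Fix exponent of t at 1, γ at 0, Q at 0, a at 0, v at 0; solve each RREF row for its pivot's exponent:
  r0: exp(f) + (-1)·1 = 0 ⇒ exp(f) = 1
  r1: exp(c) + (0)·1 = 0 ⇒ exp(c) = 0
  r2: exp(i) + (0)·1 = 0 ⇒ exp(i) = 0
Π_3 = f · t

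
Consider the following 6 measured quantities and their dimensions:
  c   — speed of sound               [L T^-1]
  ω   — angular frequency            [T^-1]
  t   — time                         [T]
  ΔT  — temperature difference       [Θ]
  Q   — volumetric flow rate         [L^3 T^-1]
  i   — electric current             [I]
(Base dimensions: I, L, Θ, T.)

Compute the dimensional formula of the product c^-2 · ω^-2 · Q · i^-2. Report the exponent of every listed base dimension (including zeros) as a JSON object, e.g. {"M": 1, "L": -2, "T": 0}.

{"I": -2, "L": 1, "Θ": 0, "T": 3}

Write exponents as rows I,L,Θ,T / cols c,ω,t,ΔT,Q,i:
  I: [ 0  0  0  0  0  1]
  L: [ 1  0  0  0  3  0]
  Θ: [ 0  0  0  1  0  0]
  T: [-1 -1  1  0 -1  0]
  [I]: (-2)·0+(-2)·0+(1)·0+(-2)·1 = -2
  [L]: (-2)·1+(-2)·0+(1)·3+(-2)·0 = 1
  [Θ]: (-2)·0+(-2)·0+(1)·0+(-2)·0 = 0
  [T]: (-2)·-1+(-2)·-1+(1)·-1+(-2)·0 = 3
⇒ I^-2 L T^3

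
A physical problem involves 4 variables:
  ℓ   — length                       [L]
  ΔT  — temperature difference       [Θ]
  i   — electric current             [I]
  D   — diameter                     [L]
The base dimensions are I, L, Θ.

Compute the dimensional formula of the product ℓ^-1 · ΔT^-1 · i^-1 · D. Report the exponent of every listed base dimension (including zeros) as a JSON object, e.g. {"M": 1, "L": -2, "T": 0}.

Exponent matrix [I,L,Θ] × [ℓ,ΔT,i,D]:
  I: [ 0  0  1  0]
  L: [ 1  0  0  1]
  Θ: [ 0  1  0  0]
  [I]: (-1)·0+(-1)·0+(-1)·1+(1)·0 = -1
  [L]: (-1)·1+(-1)·0+(-1)·0+(1)·1 = 0
  [Θ]: (-1)·0+(-1)·1+(-1)·0+(1)·0 = -1
⇒ I^-1 Θ^-1

{"I": -1, "L": 0, "Θ": -1}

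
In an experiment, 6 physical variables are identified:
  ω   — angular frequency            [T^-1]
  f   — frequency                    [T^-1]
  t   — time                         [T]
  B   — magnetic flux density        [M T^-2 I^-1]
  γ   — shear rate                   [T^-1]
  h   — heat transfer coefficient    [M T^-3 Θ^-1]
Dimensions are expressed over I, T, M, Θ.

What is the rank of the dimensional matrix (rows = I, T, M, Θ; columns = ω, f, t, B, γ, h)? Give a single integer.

3

Write exponents as rows I,T,M,Θ / cols ω,f,t,B,γ,h:
  I: [ 0  0  0 -1  0  0]
  T: [-1 -1  1 -2 -1 -3]
  M: [ 0  0  0  1  0  1]
  Θ: [ 0  0  0  0  0 -1]
RREF → pivots at {ω,B,h} ⇒ r = 3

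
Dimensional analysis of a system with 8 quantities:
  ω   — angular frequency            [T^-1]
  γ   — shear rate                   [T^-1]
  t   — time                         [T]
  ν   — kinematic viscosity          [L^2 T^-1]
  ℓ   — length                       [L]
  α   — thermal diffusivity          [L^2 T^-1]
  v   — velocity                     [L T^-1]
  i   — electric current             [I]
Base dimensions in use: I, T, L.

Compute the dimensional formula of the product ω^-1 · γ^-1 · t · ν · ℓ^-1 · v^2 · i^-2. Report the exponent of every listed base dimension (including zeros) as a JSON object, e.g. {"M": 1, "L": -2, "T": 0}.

{"I": -2, "T": 0, "L": 3}

Dimensional matrix (I×T×L by ω×γ×t×ν×ℓ×α×v×i):
  I: [ 0  0  0  0  0  0  0  1]
  T: [-1 -1  1 -1  0 -1 -1  0]
  L: [ 0  0  0  2  1  2  1  0]
  [I]: (-1)·0+(-1)·0+(1)·0+(1)·0+(-1)·0+(2)·0+(-2)·1 = -2
  [T]: (-1)·-1+(-1)·-1+(1)·1+(1)·-1+(-1)·0+(2)·-1+(-2)·0 = 0
  [L]: (-1)·0+(-1)·0+(1)·0+(1)·2+(-1)·1+(2)·1+(-2)·0 = 3
⇒ I^-2 L^3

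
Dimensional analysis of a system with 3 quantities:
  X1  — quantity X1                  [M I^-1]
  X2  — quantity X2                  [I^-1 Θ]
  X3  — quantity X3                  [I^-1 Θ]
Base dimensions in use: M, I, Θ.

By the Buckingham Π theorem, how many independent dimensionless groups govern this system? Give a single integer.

1

Write exponents as rows M,I,Θ / cols X1,X2,X3:
  M: [ 1  0  0]
  I: [-1 -1 -1]
  Θ: [ 0  1  1]
RREF → pivots at {X1,X2} ⇒ r = 2
Π count = n − r = 3 − 2 = 1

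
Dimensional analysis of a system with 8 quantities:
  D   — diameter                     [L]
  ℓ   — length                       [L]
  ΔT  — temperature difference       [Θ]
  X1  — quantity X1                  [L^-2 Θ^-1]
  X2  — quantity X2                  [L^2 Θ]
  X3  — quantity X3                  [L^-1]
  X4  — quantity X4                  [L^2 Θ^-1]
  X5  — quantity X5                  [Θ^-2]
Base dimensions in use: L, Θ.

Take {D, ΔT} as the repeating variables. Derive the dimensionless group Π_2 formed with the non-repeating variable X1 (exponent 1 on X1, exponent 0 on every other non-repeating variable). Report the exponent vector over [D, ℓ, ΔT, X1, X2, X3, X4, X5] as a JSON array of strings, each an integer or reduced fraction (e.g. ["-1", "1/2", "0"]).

["2", "0", "1", "1", "0", "0", "0", "0"]

Exponent matrix [L,Θ] × [D,ℓ,ΔT,X1,X2,X3,X4,X5]:
  L: [ 1  1  0 -2  2 -1  2  0]
  Θ: [ 0  0  1 -1  1  0 -1 -2]
Row reduction gives pivot columns D,ΔT; rank = 2
Repeat: D,ΔT; free: ℓ,X1,X2,X3,X4,X5
RREF:
  r0: [   1    1    0   -2    2   -1    2    0]
  r1: [   0    0    1   -1    1    0   -1   -2]
Fix exponent of X1 at 1, ℓ at 0, X2 at 0, X3 at 0, X4 at 0, X5 at 0; solve each RREF row for its pivot's exponent:
  r0: exp(D) + (-2)·1 = 0 ⇒ exp(D) = 2
  r1: exp(ΔT) + (-1)·1 = 0 ⇒ exp(ΔT) = 1
Π_2 = D^2 · ΔT · X1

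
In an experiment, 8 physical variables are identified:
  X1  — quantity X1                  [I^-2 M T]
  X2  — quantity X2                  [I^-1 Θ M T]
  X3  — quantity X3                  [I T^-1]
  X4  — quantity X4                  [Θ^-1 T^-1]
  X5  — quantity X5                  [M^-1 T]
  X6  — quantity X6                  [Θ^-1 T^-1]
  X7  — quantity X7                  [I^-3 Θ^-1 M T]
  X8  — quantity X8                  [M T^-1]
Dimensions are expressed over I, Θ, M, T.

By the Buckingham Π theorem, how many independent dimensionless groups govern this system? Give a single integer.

Exponent matrix [I,Θ,M,T] × [X1,X2,X3,X4,X5,X6,X7,X8]:
  I: [-2 -1  1  0  0  0 -3  0]
  Θ: [ 0  1  0 -1  0 -1 -1  0]
  M: [ 1  1  0  0 -1  0  1  1]
  T: [ 1  1 -1 -1  1 -1  1 -1]
RREF → pivots at {X1,X2,X3} ⇒ r = 3
n=8, r=3 ⇒ 5 dimensionless groups

5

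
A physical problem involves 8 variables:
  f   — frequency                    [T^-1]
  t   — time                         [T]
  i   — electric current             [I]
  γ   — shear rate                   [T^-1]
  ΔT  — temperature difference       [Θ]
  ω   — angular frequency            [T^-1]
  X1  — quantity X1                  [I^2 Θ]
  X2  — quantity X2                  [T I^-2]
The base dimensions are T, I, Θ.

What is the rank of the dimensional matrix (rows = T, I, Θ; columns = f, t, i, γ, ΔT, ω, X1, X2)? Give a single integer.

Write exponents as rows T,I,Θ / cols f,t,i,γ,ΔT,ω,X1,X2:
  T: [-1  1  0 -1  0 -1  0  1]
  I: [ 0  0  1  0  0  0  2 -2]
  Θ: [ 0  0  0  0  1  0  1  0]
RREF → pivots at {f,i,ΔT} ⇒ r = 3

3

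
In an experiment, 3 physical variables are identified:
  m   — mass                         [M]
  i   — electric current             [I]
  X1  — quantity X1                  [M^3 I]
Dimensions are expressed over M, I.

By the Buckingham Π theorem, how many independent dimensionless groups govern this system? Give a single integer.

Dimensional matrix (M×I by m×i×X1):
  M: [ 1  0  3]
  I: [ 0  1  1]
Echelon form has 2 nonzero rows (pivots: m,i)
n=3, r=2 ⇒ 1 dimensionless group

1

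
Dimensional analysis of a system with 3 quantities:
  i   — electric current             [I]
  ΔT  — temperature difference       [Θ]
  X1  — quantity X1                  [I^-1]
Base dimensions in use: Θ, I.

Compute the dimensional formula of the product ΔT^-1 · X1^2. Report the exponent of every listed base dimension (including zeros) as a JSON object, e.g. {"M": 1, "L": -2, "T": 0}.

Exponent matrix [Θ,I] × [i,ΔT,X1]:
  Θ: [ 0  1  0]
  I: [ 1  0 -1]
  [Θ]: (-1)·1+(2)·0 = -1
  [I]: (-1)·0+(2)·-1 = -2
⇒ Θ^-1 I^-2

{"Θ": -1, "I": -2}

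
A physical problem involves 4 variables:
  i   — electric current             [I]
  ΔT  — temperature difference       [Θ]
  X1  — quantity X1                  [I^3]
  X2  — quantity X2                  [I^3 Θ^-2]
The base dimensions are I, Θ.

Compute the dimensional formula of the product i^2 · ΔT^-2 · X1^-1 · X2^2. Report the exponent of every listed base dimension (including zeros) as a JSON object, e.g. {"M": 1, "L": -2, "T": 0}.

{"I": 5, "Θ": -6}

Dimensional matrix (I×Θ by i×ΔT×X1×X2):
  I: [ 1  0  3  3]
  Θ: [ 0  1  0 -2]
  [I]: (2)·1+(-2)·0+(-1)·3+(2)·3 = 5
  [Θ]: (2)·0+(-2)·1+(-1)·0+(2)·-2 = -6
⇒ I^5 Θ^-6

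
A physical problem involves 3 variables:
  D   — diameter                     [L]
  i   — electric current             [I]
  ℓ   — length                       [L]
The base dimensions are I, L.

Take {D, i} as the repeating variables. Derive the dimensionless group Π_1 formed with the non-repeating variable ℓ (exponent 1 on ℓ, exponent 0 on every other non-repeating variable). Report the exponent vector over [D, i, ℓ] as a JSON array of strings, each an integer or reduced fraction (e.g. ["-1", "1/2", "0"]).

Dimensional matrix (I×L by D×i×ℓ):
  I: [ 0  1  0]
  L: [ 1  0  1]
Row reduction gives pivot columns D,i; rank = 2
Pivot set = {D,i}, free = {ℓ}
RREF:
  r0: [   1    0    1]
  r1: [   0    1    0]
Fix exponent of ℓ at 1; solve each RREF row for its pivot's exponent:
  r0: exp(D) + (1)·1 = 0 ⇒ exp(D) = -1
  r1: exp(i) + (0)·1 = 0 ⇒ exp(i) = 0
Π_1 = D^-1 · ℓ

["-1", "0", "1"]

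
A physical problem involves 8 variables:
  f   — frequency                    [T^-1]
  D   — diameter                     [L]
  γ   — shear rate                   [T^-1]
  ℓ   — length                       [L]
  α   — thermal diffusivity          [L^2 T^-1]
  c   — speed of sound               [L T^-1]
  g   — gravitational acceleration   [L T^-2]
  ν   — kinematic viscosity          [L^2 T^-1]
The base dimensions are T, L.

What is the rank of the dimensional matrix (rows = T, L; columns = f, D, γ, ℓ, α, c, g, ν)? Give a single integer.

2

Write exponents as rows T,L / cols f,D,γ,ℓ,α,c,g,ν:
  T: [-1  0 -1  0 -1 -1 -2 -1]
  L: [ 0  1  0  1  2  1  1  2]
Row reduction gives pivot columns f,D; rank = 2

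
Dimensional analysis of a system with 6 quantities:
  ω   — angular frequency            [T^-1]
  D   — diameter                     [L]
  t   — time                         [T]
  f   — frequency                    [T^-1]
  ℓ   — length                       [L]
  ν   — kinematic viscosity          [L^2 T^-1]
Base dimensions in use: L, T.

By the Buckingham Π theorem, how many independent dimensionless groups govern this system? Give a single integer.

Dimensional matrix (L×T by ω×D×t×f×ℓ×ν):
  L: [ 0  1  0  0  1  2]
  T: [-1  0  1 -1  0 -1]
RREF → pivots at {ω,D} ⇒ r = 2
n=6, r=2 ⇒ 4 dimensionless groups

4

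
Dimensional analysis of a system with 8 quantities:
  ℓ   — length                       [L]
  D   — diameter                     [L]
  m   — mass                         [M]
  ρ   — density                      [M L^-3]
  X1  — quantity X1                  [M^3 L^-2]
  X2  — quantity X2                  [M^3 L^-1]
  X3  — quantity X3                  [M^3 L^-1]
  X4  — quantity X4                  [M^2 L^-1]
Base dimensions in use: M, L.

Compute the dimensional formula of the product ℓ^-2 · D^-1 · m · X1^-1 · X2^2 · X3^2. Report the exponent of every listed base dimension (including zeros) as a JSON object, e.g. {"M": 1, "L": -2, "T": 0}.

{"M": 10, "L": -5}

Write exponents as rows M,L / cols ℓ,D,m,ρ,X1,X2,X3,X4:
  M: [ 0  0  1  1  3  3  3  2]
  L: [ 1  1  0 -3 -2 -1 -1 -1]
  [M]: (-2)·0+(-1)·0+(1)·1+(-1)·3+(2)·3+(2)·3 = 10
  [L]: (-2)·1+(-1)·1+(1)·0+(-1)·-2+(2)·-1+(2)·-1 = -5
⇒ M^10 L^-5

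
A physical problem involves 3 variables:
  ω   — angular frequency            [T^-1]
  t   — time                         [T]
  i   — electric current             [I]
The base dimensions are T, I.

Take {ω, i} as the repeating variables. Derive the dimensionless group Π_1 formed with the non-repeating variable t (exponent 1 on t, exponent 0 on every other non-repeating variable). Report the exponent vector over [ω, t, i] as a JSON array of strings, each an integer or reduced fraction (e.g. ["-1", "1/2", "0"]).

Write exponents as rows T,I / cols ω,t,i:
  T: [-1  1  0]
  I: [ 0  0  1]
Echelon form has 2 nonzero rows (pivots: ω,i)
Pivot set = {ω,i}, free = {t}
RREF:
  r0: [   1   -1    0]
  r1: [   0    0    1]
Fix exponent of t at 1; solve each RREF row for its pivot's exponent:
  r0: exp(ω) + (-1)·1 = 0 ⇒ exp(ω) = 1
  r1: exp(i) + (0)·1 = 0 ⇒ exp(i) = 0
Π_1 = ω · t

["1", "1", "0"]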